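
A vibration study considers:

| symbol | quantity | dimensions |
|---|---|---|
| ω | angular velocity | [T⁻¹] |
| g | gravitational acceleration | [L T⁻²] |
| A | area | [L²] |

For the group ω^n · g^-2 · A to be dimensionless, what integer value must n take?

4

Balance the T exponent: (-1)·n from ω, plus −2·(-2) + (0) = 4 from the rest, must sum to zero.
−n + 4 = 0, so n = 4.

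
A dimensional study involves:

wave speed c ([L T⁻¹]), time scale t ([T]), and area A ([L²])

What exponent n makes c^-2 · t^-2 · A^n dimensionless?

Balance the L exponent: (2)·n from A, plus −2·(1) − 2·(0) = -2 from the rest, must sum to zero.
2n − 2 = 0, so n = 1.

1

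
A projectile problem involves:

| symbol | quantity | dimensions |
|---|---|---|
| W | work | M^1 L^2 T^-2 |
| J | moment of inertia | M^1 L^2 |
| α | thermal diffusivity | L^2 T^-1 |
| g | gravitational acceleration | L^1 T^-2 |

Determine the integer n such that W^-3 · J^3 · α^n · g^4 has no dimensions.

Balance the L exponent: (2)·n from α, plus −3·(2) + 3·(2) + 4·(1) = 4 from the rest, must sum to zero.
2n + 4 = 0, so n = -2.

-2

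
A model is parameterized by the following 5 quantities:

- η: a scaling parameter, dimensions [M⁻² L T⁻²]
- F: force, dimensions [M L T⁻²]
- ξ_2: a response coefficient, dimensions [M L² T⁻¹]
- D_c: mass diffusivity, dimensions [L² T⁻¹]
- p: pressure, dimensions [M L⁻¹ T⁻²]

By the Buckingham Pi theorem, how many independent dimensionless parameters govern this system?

There are 5 variables and 3 base dimensions (M, L, T).
The dimension matrix has rank 3.
Independent dimensionless groups: 5 − 3 = 2.

2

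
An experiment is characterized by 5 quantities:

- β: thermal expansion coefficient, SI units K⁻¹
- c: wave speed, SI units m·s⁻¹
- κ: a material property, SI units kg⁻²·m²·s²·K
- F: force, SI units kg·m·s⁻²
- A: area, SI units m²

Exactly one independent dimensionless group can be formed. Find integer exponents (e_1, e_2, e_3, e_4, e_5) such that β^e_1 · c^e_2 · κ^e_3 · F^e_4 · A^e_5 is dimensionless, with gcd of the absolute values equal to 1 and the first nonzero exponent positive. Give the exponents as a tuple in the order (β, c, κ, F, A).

M: e_1·(0) + e_2·(0) + e_3·(-2) + e_4·(1) + e_5·(0) = 0
L: e_1·(0) + e_2·(1) + e_3·(2) + e_4·(1) + e_5·(2) = 0
T: e_1·(0) + e_2·(-1) + e_3·(2) + e_4·(-2) + e_5·(0) = 0
Θ: e_1·(-1) + e_2·(0) + e_3·(1) + e_4·(0) + e_5·(0) = 0
Solving this homogeneous linear system for the smallest-integer solution (first nonzero entry positive) gives (1, -2, 1, 2, -1).

(1, -2, 1, 2, -1)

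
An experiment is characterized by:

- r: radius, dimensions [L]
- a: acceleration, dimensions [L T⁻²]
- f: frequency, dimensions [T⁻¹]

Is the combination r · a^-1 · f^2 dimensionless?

yes

Sum the exponent of each base dimension across the product:
  M: [r]_M − [a]_M + 2·[f]_M = (0) − (0) + 2·(0) = 0
  L: [r]_L − [a]_L + 2·[f]_L = (1) − (1) + 2·(0) = 0
  T: [r]_T − [a]_T + 2·[f]_T = (0) − (-2) + 2·(-1) = 0
All base exponents vanish — dimensionless.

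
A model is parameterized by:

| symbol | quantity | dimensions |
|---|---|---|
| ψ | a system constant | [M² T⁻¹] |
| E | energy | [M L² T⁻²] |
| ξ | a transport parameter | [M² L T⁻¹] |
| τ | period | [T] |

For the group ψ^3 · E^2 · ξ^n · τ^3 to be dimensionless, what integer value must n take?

-4

Balance the M exponent: (2)·n from ξ, plus 3·(2) + 2·(1) + 3·(0) = 8 from the rest, must sum to zero.
2n + 8 = 0, so n = -4.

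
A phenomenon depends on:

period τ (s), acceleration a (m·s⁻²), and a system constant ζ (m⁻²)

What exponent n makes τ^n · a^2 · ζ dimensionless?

Balance the T exponent: (1)·n from τ, plus 2·(-2) + (0) = -4 from the rest, must sum to zero.
n − 4 = 0, so n = 4.

4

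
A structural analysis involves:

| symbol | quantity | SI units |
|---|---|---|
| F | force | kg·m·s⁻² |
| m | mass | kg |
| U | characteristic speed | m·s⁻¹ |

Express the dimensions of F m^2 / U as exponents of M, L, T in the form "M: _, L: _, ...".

M: 3, L: 0, T: -1

Collect each base-dimension exponent across the product:
  M: (1) + 2·(1) − (0) = 3
  L: (1) + 2·(0) − (1) = 0
  T: (-2) + 2·(0) − (-1) = -1
So the dimensions are [M³ T⁻¹].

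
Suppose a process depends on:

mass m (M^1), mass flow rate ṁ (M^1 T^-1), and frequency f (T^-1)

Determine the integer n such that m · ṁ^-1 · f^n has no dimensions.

1

Balance the T exponent: (-1)·n from f, plus (0) − (-1) = 1 from the rest, must sum to zero.
−n + 1 = 0, so n = 1.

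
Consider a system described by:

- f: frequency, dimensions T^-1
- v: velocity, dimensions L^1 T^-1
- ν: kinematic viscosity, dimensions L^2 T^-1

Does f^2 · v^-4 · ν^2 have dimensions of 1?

Sum the exponent of each base dimension across the product:
  M: 2·[f]_M − 4·[v]_M + 2·[ν]_M = 2·(0) − 4·(0) + 2·(0) = 0
  L: 2·[f]_L − 4·[v]_L + 2·[ν]_L = 2·(0) − 4·(1) + 2·(2) = 0
  T: 2·[f]_T − 4·[v]_T + 2·[ν]_T = 2·(-1) − 4·(-1) + 2·(-1) = 0
All base exponents vanish — dimensionless.

yes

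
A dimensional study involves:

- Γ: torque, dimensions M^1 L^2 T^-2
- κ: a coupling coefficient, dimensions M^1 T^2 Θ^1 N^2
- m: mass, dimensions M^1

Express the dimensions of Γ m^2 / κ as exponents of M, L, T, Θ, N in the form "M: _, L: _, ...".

Collect each base-dimension exponent across the product:
  M: (1) − (1) + 2·(1) = 2
  L: (2) − (0) + 2·(0) = 2
  T: (-2) − (2) + 2·(0) = -4
  Θ: (0) − (1) + 2·(0) = -1
  N: (0) − (2) + 2·(0) = -2
So the dimensions are [M² L² T⁻⁴ Θ⁻¹ N⁻²].

M: 2, L: 2, T: -4, Θ: -1, N: -2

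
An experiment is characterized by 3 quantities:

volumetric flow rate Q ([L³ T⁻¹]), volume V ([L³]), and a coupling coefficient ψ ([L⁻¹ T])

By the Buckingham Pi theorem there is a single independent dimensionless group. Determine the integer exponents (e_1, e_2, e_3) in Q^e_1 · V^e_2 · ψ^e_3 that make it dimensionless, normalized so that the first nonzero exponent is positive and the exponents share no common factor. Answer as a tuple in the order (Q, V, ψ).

(3, -2, 3)

L: e_1·(3) + e_2·(3) + e_3·(-1) = 0
T: e_1·(-1) + e_2·(0) + e_3·(1) = 0
Solving this homogeneous linear system for the smallest-integer solution (first nonzero entry positive) gives (3, -2, 3).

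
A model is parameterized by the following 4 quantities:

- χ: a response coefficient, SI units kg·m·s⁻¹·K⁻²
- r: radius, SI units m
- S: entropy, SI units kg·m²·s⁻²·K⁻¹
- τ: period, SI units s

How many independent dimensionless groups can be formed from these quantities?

There are 4 variables and 4 base dimensions (M, L, T, Θ).
The dimension matrix has rank 4.
Independent dimensionless groups: 4 − 4 = 0.

0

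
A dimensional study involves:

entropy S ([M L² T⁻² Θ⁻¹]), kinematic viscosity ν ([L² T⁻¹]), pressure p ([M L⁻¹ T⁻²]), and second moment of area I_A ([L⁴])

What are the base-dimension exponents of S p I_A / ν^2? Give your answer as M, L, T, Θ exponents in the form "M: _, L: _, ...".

Collect each base-dimension exponent across the product:
  M: (1) − 2·(0) + (1) + (0) = 2
  L: (2) − 2·(2) + (-1) + (4) = 1
  T: (-2) − 2·(-1) + (-2) + (0) = -2
  Θ: (-1) − 2·(0) + (0) + (0) = -1
So the dimensions are [M² L T⁻² Θ⁻¹].

M: 2, L: 1, T: -2, Θ: -1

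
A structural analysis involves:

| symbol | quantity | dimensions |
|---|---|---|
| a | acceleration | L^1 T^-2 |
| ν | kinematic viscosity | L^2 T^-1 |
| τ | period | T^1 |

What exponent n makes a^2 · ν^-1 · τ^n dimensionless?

3

Balance the T exponent: (1)·n from τ, plus 2·(-2) − (-1) = -3 from the rest, must sum to zero.
n − 3 = 0, so n = 3.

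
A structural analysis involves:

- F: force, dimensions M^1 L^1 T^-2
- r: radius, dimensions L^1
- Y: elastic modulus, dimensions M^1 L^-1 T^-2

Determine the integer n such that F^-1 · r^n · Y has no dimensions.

Balance the L exponent: (1)·n from r, plus −(1) + (-1) = -2 from the rest, must sum to zero.
n − 2 = 0, so n = 2.

2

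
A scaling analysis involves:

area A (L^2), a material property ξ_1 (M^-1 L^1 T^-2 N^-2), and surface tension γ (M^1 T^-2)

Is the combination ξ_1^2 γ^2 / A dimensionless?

Sum the exponent of each base dimension across the product:
  M: −[A]_M + 2·[ξ_1]_M + 2·[γ]_M = −(0) + 2·(-1) + 2·(1) = 0
  L: −[A]_L + 2·[ξ_1]_L + 2·[γ]_L = −(2) + 2·(1) + 2·(0) = 0
  T: −[A]_T + 2·[ξ_1]_T + 2·[γ]_T = −(0) + 2·(-2) + 2·(-2) = -8
  N: −[A]_N + 2·[ξ_1]_N + 2·[γ]_N = −(0) + 2·(-2) + 2·(0) = -4
Net dimensions [T⁻⁸ N⁻⁴] ≠ [1] — not dimensionless.

no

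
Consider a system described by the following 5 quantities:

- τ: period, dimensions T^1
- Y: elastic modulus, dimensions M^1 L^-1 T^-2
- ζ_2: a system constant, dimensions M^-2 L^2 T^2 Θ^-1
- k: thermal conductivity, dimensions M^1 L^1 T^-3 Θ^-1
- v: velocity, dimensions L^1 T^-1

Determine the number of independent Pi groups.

There are 5 variables and 4 base dimensions (M, L, T, Θ).
The dimension matrix has rank 4.
Independent dimensionless groups: 5 − 4 = 1.

1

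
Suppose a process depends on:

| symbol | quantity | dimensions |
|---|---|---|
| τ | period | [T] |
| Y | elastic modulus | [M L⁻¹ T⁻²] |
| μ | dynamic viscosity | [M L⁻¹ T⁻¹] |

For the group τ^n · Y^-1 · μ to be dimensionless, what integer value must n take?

-1

Balance the T exponent: (1)·n from τ, plus −(-2) + (-1) = 1 from the rest, must sum to zero.
n + 1 = 0, so n = -1.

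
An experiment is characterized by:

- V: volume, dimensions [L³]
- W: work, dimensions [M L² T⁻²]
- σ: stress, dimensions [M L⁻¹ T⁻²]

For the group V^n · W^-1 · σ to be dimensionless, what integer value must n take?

Balance the L exponent: (3)·n from V, plus −(2) + (-1) = -3 from the rest, must sum to zero.
3n − 3 = 0, so n = 1.

1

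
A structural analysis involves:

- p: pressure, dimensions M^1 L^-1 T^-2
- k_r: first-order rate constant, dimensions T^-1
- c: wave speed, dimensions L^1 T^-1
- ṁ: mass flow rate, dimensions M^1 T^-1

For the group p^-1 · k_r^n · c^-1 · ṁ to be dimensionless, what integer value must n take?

Balance the T exponent: (-1)·n from k_r, plus −(-2) − (-1) + (-1) = 2 from the rest, must sum to zero.
−n + 2 = 0, so n = 2.

2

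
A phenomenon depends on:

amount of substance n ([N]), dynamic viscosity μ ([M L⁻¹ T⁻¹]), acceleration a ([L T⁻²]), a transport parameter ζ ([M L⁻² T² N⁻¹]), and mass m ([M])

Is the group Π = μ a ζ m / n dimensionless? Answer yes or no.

no

Sum the exponent of each base dimension across the product:
  M: −[n]_M + [μ]_M + [a]_M + [ζ]_M + [m]_M = −(0) + (1) + (0) + (1) + (1) = 3
  L: −[n]_L + [μ]_L + [a]_L + [ζ]_L + [m]_L = −(0) + (-1) + (1) + (-2) + (0) = -2
  T: −[n]_T + [μ]_T + [a]_T + [ζ]_T + [m]_T = −(0) + (-1) + (-2) + (2) + (0) = -1
  N: −[n]_N + [μ]_N + [a]_N + [ζ]_N + [m]_N = −(1) + (0) + (0) + (-1) + (0) = -2
Net dimensions [M³ L⁻² T⁻¹ N⁻²] ≠ [1] — not dimensionless.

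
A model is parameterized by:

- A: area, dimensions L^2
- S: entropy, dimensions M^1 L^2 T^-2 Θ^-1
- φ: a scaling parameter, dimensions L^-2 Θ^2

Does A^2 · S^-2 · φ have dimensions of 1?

Sum the exponent of each base dimension across the product:
  M: 2·[A]_M − 2·[S]_M + [φ]_M = 2·(0) − 2·(1) + (0) = -2
  L: 2·[A]_L − 2·[S]_L + [φ]_L = 2·(2) − 2·(2) + (-2) = -2
  T: 2·[A]_T − 2·[S]_T + [φ]_T = 2·(0) − 2·(-2) + (0) = 4
  Θ: 2·[A]_Θ − 2·[S]_Θ + [φ]_Θ = 2·(0) − 2·(-1) + (2) = 4
Net dimensions [M⁻² L⁻² T⁴ Θ⁴] ≠ [1] — not dimensionless.

no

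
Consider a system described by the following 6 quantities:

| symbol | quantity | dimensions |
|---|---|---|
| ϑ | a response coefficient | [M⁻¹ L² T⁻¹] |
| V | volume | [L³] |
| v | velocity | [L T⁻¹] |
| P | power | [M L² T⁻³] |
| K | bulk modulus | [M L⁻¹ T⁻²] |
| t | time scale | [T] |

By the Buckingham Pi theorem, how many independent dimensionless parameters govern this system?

3

There are 6 variables and 3 base dimensions (M, L, T).
The dimension matrix has rank 3.
Independent dimensionless groups: 6 − 3 = 3.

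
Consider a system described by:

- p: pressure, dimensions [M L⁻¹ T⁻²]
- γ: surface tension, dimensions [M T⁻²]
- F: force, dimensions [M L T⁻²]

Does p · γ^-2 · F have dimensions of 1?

Sum the exponent of each base dimension across the product:
  M: [p]_M − 2·[γ]_M + [F]_M = (1) − 2·(1) + (1) = 0
  L: [p]_L − 2·[γ]_L + [F]_L = (-1) − 2·(0) + (1) = 0
  T: [p]_T − 2·[γ]_T + [F]_T = (-2) − 2·(-2) + (-2) = 0
All base exponents vanish — dimensionless.

yes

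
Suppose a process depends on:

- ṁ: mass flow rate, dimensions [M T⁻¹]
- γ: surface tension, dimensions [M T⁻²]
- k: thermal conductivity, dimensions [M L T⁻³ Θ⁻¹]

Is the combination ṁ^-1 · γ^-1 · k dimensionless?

no

Sum the exponent of each base dimension across the product:
  M: −[ṁ]_M − [γ]_M + [k]_M = −(1) − (1) + (1) = -1
  L: −[ṁ]_L − [γ]_L + [k]_L = −(0) − (0) + (1) = 1
  T: −[ṁ]_T − [γ]_T + [k]_T = −(-1) − (-2) + (-3) = 0
  Θ: −[ṁ]_Θ − [γ]_Θ + [k]_Θ = −(0) − (0) + (-1) = -1
Net dimensions [M⁻¹ L Θ⁻¹] ≠ [1] — not dimensionless.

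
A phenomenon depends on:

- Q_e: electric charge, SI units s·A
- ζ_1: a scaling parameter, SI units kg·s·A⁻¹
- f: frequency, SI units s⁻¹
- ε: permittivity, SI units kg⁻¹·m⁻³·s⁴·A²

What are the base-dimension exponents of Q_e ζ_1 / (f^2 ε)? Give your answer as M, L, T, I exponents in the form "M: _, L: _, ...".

Collect each base-dimension exponent across the product:
  M: (0) + (1) − 2·(0) − (-1) = 2
  L: (0) + (0) − 2·(0) − (-3) = 3
  T: (1) + (1) − 2·(-1) − (4) = 0
  I: (1) + (-1) − 2·(0) − (2) = -2
So the dimensions are [M² L³ I⁻²].

M: 2, L: 3, T: 0, I: -2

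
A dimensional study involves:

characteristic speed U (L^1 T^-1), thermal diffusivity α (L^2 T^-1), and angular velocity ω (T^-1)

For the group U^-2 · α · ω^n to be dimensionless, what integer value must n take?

Balance the T exponent: (-1)·n from ω, plus −2·(-1) + (-1) = 1 from the rest, must sum to zero.
−n + 1 = 0, so n = 1.

1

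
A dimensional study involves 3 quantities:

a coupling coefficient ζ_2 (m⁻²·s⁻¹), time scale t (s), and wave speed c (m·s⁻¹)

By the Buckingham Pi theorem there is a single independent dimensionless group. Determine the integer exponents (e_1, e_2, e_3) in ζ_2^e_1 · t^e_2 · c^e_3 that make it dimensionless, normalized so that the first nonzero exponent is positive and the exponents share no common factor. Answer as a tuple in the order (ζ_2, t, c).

L: e_1·(-2) + e_2·(0) + e_3·(1) = 0
T: e_1·(-1) + e_2·(1) + e_3·(-1) = 0
Solving this homogeneous linear system for the smallest-integer solution (first nonzero entry positive) gives (1, 3, 2).

(1, 3, 2)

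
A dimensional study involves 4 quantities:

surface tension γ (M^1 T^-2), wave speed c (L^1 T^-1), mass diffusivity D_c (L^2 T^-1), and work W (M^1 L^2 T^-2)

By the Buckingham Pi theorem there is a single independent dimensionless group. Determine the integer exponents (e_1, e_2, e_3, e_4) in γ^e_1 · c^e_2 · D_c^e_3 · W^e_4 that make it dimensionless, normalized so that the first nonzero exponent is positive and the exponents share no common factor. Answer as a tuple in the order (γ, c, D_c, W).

(1, -2, 2, -1)

M: e_1·(1) + e_2·(0) + e_3·(0) + e_4·(1) = 0
L: e_1·(0) + e_2·(1) + e_3·(2) + e_4·(2) = 0
T: e_1·(-2) + e_2·(-1) + e_3·(-1) + e_4·(-2) = 0
Solving this homogeneous linear system for the smallest-integer solution (first nonzero entry positive) gives (1, -2, 2, -1).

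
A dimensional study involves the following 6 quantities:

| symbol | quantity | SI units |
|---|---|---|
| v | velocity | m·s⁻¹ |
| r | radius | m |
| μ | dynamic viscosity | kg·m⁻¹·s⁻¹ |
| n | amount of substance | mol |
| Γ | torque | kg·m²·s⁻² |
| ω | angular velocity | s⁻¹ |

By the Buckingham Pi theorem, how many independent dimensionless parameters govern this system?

There are 6 variables and 4 base dimensions (M, L, T, N).
The dimension matrix has rank 4.
Independent dimensionless groups: 6 − 4 = 2.

2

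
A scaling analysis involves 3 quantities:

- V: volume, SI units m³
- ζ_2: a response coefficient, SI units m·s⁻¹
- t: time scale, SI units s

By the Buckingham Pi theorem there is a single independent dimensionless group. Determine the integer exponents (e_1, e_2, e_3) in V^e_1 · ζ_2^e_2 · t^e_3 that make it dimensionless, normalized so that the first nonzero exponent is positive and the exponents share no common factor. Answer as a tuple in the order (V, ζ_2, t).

(1, -3, -3)

L: e_1·(3) + e_2·(1) + e_3·(0) = 0
T: e_1·(0) + e_2·(-1) + e_3·(1) = 0
Solving this homogeneous linear system for the smallest-integer solution (first nonzero entry positive) gives (1, -3, -3).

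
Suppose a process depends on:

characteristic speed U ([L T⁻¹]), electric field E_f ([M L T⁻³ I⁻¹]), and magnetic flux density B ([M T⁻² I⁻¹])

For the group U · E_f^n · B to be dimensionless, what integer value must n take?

-1

Balance the M exponent: (1)·n from E_f, plus (0) + (1) = 1 from the rest, must sum to zero.
n + 1 = 0, so n = -1.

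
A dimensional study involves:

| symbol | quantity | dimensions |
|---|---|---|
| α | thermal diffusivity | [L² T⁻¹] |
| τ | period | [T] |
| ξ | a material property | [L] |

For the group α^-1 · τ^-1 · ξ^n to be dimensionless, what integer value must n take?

2

Balance the L exponent: (1)·n from ξ, plus −(2) − (0) = -2 from the rest, must sum to zero.
n − 2 = 0, so n = 2.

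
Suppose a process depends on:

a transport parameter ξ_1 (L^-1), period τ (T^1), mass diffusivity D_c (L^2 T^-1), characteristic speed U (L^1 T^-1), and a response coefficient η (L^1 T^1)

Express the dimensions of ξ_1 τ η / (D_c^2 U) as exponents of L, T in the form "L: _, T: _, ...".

L: -5, T: 5

Collect each base-dimension exponent across the product:
  L: (-1) + (0) − 2·(2) − (1) + (1) = -5
  T: (0) + (1) − 2·(-1) − (-1) + (1) = 5
So the dimensions are [L⁻⁵ T⁵].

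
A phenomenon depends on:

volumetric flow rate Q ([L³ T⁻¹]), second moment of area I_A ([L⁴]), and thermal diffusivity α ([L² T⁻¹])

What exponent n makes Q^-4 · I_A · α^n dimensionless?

Balance the L exponent: (2)·n from α, plus −4·(3) + (4) = -8 from the rest, must sum to zero.
2n − 8 = 0, so n = 4.

4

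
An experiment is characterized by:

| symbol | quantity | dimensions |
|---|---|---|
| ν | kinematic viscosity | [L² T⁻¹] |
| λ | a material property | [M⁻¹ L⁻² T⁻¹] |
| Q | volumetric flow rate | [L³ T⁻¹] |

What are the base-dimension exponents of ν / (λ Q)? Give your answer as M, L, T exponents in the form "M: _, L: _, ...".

M: 1, L: 1, T: 1

Collect each base-dimension exponent across the product:
  M: (0) − (-1) − (0) = 1
  L: (2) − (-2) − (3) = 1
  T: (-1) − (-1) − (-1) = 1
So the dimensions are [M L T].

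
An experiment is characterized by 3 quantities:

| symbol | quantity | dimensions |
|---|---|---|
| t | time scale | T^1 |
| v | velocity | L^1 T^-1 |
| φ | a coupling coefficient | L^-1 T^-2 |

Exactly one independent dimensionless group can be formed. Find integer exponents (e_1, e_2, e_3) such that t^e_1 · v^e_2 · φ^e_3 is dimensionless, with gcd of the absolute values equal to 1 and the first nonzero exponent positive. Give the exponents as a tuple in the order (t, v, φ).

L: e_1·(0) + e_2·(1) + e_3·(-1) = 0
T: e_1·(1) + e_2·(-1) + e_3·(-2) = 0
Solving this homogeneous linear system for the smallest-integer solution (first nonzero entry positive) gives (3, 1, 1).

(3, 1, 1)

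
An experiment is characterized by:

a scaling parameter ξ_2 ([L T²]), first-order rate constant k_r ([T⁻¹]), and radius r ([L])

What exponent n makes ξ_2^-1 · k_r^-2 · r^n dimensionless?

Balance the L exponent: (1)·n from r, plus −(1) − 2·(0) = -1 from the rest, must sum to zero.
n − 1 = 0, so n = 1.

1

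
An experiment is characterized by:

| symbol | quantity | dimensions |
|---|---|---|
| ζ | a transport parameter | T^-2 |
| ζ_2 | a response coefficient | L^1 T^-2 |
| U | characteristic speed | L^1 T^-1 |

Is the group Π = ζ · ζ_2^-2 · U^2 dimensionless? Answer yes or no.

yes

Sum the exponent of each base dimension across the product:
  L: [ζ]_L − 2·[ζ_2]_L + 2·[U]_L = (0) − 2·(1) + 2·(1) = 0
  T: [ζ]_T − 2·[ζ_2]_T + 2·[U]_T = (-2) − 2·(-2) + 2·(-1) = 0
All base exponents vanish — dimensionless.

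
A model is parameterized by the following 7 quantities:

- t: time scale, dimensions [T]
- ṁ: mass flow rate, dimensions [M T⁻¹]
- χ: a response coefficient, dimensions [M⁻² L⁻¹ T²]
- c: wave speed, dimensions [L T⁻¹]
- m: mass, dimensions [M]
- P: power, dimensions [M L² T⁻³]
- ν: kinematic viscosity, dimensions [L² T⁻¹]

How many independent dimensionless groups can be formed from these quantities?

4

There are 7 variables and 3 base dimensions (M, L, T).
The dimension matrix has rank 3.
Independent dimensionless groups: 7 − 3 = 4.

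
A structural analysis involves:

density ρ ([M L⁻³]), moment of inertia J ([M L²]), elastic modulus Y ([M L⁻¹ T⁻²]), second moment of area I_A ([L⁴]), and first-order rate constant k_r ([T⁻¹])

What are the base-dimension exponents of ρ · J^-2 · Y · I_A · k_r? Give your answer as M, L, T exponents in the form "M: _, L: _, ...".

M: 0, L: -4, T: -3

Collect each base-dimension exponent across the product:
  M: (1) − 2·(1) + (1) + (0) + (0) = 0
  L: (-3) − 2·(2) + (-1) + (4) + (0) = -4
  T: (0) − 2·(0) + (-2) + (0) + (-1) = -3
So the dimensions are [L⁻⁴ T⁻³].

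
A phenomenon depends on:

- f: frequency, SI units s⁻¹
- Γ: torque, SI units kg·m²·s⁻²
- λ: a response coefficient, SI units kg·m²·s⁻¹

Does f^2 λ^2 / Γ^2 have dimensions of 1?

yes

Sum the exponent of each base dimension across the product:
  M: 2·[f]_M − 2·[Γ]_M + 2·[λ]_M = 2·(0) − 2·(1) + 2·(1) = 0
  L: 2·[f]_L − 2·[Γ]_L + 2·[λ]_L = 2·(0) − 2·(2) + 2·(2) = 0
  T: 2·[f]_T − 2·[Γ]_T + 2·[λ]_T = 2·(-1) − 2·(-2) + 2·(-1) = 0
All base exponents vanish — dimensionless.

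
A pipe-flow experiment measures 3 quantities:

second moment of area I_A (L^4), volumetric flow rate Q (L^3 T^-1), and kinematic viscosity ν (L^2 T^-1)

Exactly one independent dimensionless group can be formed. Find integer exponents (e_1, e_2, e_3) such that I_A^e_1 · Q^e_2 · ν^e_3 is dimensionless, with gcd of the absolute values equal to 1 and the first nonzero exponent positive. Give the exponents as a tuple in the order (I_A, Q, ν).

(1, -4, 4)

L: e_1·(4) + e_2·(3) + e_3·(2) = 0
T: e_1·(0) + e_2·(-1) + e_3·(-1) = 0
Solving this homogeneous linear system for the smallest-integer solution (first nonzero entry positive) gives (1, -4, 4).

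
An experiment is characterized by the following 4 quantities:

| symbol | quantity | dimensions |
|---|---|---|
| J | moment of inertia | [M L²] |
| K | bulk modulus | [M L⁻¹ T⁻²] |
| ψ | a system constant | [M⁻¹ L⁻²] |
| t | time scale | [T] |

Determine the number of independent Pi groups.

There are 4 variables and 3 base dimensions (M, L, T).
The dimension matrix has rank 3.
Independent dimensionless groups: 4 − 3 = 1.

1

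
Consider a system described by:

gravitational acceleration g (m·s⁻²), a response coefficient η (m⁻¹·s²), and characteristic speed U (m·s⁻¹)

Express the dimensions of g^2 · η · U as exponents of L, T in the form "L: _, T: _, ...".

L: 2, T: -3

Collect each base-dimension exponent across the product:
  L: 2·(1) + (-1) + (1) = 2
  T: 2·(-2) + (2) + (-1) = -3
So the dimensions are [L² T⁻³].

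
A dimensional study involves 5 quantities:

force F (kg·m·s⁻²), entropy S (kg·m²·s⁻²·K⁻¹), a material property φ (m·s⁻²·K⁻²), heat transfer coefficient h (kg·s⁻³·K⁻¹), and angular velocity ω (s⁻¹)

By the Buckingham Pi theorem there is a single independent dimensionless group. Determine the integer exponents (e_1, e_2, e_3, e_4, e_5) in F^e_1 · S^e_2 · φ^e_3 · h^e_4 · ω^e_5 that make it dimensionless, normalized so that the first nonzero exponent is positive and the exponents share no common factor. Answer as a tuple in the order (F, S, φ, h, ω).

(4, -3, 2, -1, -3)

M: e_1·(1) + e_2·(1) + e_3·(0) + e_4·(1) + e_5·(0) = 0
L: e_1·(1) + e_2·(2) + e_3·(1) + e_4·(0) + e_5·(0) = 0
T: e_1·(-2) + e_2·(-2) + e_3·(-2) + e_4·(-3) + e_5·(-1) = 0
Θ: e_1·(0) + e_2·(-1) + e_3·(-2) + e_4·(-1) + e_5·(0) = 0
Solving this homogeneous linear system for the smallest-integer solution (first nonzero entry positive) gives (4, -3, 2, -1, -3).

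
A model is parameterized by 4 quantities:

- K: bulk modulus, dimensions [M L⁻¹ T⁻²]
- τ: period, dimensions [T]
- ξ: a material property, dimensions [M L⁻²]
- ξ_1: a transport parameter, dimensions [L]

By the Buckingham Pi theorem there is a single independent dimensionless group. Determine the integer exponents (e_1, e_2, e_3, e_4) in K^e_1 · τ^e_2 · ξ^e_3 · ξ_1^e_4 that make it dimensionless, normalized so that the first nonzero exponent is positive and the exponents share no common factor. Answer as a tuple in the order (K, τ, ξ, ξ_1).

(1, 2, -1, -1)

M: e_1·(1) + e_2·(0) + e_3·(1) + e_4·(0) = 0
L: e_1·(-1) + e_2·(0) + e_3·(-2) + e_4·(1) = 0
T: e_1·(-2) + e_2·(1) + e_3·(0) + e_4·(0) = 0
Solving this homogeneous linear system for the smallest-integer solution (first nonzero entry positive) gives (1, 2, -1, -1).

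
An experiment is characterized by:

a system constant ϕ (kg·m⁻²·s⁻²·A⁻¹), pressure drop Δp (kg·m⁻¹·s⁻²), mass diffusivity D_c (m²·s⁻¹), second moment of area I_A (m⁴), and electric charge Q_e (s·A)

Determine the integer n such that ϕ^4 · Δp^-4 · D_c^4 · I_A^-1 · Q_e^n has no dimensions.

Balance the T exponent: (1)·n from Q_e, plus 4·(-2) − 4·(-2) + 4·(-1) − (0) = -4 from the rest, must sum to zero.
n − 4 = 0, so n = 4.

4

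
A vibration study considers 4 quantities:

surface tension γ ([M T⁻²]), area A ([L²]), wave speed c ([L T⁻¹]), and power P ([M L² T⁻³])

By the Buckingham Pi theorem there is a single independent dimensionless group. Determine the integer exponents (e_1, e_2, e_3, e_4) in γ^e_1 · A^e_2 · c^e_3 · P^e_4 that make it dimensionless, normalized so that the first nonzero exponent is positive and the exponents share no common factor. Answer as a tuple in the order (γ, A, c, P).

M: e_1·(1) + e_2·(0) + e_3·(0) + e_4·(1) = 0
L: e_1·(0) + e_2·(2) + e_3·(1) + e_4·(2) = 0
T: e_1·(-2) + e_2·(0) + e_3·(-1) + e_4·(-3) = 0
Solving this homogeneous linear system for the smallest-integer solution (first nonzero entry positive) gives (2, 1, 2, -2).

(2, 1, 2, -2)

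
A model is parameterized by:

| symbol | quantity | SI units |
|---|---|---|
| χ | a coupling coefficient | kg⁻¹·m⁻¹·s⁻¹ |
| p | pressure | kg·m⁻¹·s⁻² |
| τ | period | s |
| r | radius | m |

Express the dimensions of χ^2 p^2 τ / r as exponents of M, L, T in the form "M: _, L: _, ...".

M: 0, L: -5, T: -5

Collect each base-dimension exponent across the product:
  M: 2·(-1) + 2·(1) + (0) − (0) = 0
  L: 2·(-1) + 2·(-1) + (0) − (1) = -5
  T: 2·(-1) + 2·(-2) + (1) − (0) = -5
So the dimensions are [L⁻⁵ T⁻⁵].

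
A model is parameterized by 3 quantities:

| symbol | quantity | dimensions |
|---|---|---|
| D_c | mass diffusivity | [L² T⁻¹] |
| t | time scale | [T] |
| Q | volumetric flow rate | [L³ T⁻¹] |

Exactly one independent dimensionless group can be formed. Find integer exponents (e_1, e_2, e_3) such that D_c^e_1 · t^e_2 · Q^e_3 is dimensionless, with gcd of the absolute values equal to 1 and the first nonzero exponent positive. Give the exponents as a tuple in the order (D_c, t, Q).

L: e_1·(2) + e_2·(0) + e_3·(3) = 0
T: e_1·(-1) + e_2·(1) + e_3·(-1) = 0
Solving this homogeneous linear system for the smallest-integer solution (first nonzero entry positive) gives (3, 1, -2).

(3, 1, -2)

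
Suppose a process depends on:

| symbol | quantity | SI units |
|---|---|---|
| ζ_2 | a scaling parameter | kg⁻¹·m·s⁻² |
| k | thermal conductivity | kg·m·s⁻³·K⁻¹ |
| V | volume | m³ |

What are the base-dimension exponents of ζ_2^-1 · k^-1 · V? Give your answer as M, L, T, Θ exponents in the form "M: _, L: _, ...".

M: 0, L: 1, T: 5, Θ: 1

Collect each base-dimension exponent across the product:
  M: −(-1) − (1) + (0) = 0
  L: −(1) − (1) + (3) = 1
  T: −(-2) − (-3) + (0) = 5
  Θ: −(0) − (-1) + (0) = 1
So the dimensions are [L T⁵ Θ].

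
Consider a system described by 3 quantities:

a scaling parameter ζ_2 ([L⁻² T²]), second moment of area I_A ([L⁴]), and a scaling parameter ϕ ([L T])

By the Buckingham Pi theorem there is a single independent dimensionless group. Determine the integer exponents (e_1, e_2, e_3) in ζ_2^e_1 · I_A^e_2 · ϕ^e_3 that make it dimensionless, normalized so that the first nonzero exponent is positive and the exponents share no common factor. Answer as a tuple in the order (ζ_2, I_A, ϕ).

(1, 1, -2)

L: e_1·(-2) + e_2·(4) + e_3·(1) = 0
T: e_1·(2) + e_2·(0) + e_3·(1) = 0
Solving this homogeneous linear system for the smallest-integer solution (first nonzero entry positive) gives (1, 1, -2).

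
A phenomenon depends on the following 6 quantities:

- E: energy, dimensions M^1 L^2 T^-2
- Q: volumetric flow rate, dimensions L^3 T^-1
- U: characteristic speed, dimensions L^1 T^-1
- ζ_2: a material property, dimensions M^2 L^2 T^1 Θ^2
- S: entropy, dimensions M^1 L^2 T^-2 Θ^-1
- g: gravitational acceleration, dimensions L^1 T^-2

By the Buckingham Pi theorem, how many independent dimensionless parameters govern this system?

There are 6 variables and 4 base dimensions (M, L, T, Θ).
The dimension matrix has rank 4.
Independent dimensionless groups: 6 − 4 = 2.

2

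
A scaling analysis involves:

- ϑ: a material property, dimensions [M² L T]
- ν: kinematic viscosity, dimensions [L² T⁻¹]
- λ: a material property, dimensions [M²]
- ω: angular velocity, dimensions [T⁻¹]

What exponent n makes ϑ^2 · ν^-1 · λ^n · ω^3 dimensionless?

-2

Balance the M exponent: (2)·n from λ, plus 2·(2) − (0) + 3·(0) = 4 from the rest, must sum to zero.
2n + 4 = 0, so n = -2.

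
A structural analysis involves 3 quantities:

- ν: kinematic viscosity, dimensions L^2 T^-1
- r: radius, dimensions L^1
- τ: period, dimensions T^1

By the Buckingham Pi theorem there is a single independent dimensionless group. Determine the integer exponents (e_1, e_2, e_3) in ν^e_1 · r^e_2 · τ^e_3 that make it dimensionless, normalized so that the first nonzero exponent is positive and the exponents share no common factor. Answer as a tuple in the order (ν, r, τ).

(1, -2, 1)

L: e_1·(2) + e_2·(1) + e_3·(0) = 0
T: e_1·(-1) + e_2·(0) + e_3·(1) = 0
Solving this homogeneous linear system for the smallest-integer solution (first nonzero entry positive) gives (1, -2, 1).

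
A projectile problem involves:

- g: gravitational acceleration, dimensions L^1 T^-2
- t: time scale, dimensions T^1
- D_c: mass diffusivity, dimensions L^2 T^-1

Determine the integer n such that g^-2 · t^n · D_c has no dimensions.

-3

Balance the T exponent: (1)·n from t, plus −2·(-2) + (-1) = 3 from the rest, must sum to zero.
n + 3 = 0, so n = -3.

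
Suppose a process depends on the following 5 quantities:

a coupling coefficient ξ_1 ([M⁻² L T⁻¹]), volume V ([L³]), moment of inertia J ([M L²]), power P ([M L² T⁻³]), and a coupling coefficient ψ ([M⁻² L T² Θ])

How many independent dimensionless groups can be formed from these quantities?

There are 5 variables and 4 base dimensions (M, L, T, Θ).
The dimension matrix has rank 4.
Independent dimensionless groups: 5 − 4 = 1.

1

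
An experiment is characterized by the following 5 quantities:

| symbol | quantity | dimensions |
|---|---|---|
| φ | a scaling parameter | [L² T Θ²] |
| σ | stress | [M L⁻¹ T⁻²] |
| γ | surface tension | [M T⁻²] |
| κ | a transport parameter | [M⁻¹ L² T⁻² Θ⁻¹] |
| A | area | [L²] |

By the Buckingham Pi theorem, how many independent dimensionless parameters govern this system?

There are 5 variables and 4 base dimensions (M, L, T, Θ).
The dimension matrix has rank 4.
Independent dimensionless groups: 5 − 4 = 1.

1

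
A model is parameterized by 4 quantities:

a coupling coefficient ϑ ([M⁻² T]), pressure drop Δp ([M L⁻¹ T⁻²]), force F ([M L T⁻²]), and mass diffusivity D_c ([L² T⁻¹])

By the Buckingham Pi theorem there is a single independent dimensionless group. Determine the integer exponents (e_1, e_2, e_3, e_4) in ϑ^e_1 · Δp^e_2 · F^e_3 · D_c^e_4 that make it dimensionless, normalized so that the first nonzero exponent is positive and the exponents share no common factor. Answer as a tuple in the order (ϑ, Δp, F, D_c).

M: e_1·(-2) + e_2·(1) + e_3·(1) + e_4·(0) = 0
L: e_1·(0) + e_2·(-1) + e_3·(1) + e_4·(2) = 0
T: e_1·(1) + e_2·(-2) + e_3·(-2) + e_4·(-1) = 0
Solving this homogeneous linear system for the smallest-integer solution (first nonzero entry positive) gives (1, -2, 4, -3).

(1, -2, 4, -3)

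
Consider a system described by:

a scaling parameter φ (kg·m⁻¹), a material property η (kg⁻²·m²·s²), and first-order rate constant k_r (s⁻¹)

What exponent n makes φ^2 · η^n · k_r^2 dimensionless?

Balance the M exponent: (-2)·n from η, plus 2·(1) + 2·(0) = 2 from the rest, must sum to zero.
-2n + 2 = 0, so n = 1.

1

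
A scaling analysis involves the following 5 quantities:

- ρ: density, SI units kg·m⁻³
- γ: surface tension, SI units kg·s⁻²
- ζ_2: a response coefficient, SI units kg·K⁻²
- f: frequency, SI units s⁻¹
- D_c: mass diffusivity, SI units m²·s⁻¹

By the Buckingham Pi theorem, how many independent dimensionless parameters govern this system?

There are 5 variables and 4 base dimensions (M, L, T, Θ).
The dimension matrix has rank 4.
Independent dimensionless groups: 5 − 4 = 1.

1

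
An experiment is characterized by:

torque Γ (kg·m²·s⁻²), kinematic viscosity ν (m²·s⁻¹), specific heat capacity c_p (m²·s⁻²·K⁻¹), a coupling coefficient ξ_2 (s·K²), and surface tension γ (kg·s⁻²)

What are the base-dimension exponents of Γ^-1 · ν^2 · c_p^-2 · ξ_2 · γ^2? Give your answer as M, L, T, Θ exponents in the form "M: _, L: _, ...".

Collect each base-dimension exponent across the product:
  M: −(1) + 2·(0) − 2·(0) + (0) + 2·(1) = 1
  L: −(2) + 2·(2) − 2·(2) + (0) + 2·(0) = -2
  T: −(-2) + 2·(-1) − 2·(-2) + (1) + 2·(-2) = 1
  Θ: −(0) + 2·(0) − 2·(-1) + (2) + 2·(0) = 4
So the dimensions are [M L⁻² T Θ⁴].

M: 1, L: -2, T: 1, Θ: 4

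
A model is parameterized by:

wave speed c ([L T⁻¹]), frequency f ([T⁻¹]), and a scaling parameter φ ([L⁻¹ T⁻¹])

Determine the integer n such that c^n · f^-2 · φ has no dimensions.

Balance the L exponent: (1)·n from c, plus −2·(0) + (-1) = -1 from the rest, must sum to zero.
n − 1 = 0, so n = 1.

1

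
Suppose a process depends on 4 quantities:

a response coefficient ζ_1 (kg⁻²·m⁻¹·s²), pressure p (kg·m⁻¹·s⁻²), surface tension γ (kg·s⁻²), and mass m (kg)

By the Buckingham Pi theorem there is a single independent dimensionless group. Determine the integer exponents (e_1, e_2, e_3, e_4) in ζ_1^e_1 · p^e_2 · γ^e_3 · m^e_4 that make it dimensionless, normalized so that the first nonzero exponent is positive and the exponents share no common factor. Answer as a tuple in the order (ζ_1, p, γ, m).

(1, -1, 2, 1)

M: e_1·(-2) + e_2·(1) + e_3·(1) + e_4·(1) = 0
L: e_1·(-1) + e_2·(-1) + e_3·(0) + e_4·(0) = 0
T: e_1·(2) + e_2·(-2) + e_3·(-2) + e_4·(0) = 0
Solving this homogeneous linear system for the smallest-integer solution (first nonzero entry positive) gives (1, -1, 2, 1).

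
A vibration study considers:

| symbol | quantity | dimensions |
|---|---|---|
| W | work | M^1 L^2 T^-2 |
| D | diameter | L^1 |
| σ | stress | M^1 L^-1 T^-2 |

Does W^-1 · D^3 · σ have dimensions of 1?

yes

Sum the exponent of each base dimension across the product:
  M: −[W]_M + 3·[D]_M + [σ]_M = −(1) + 3·(0) + (1) = 0
  L: −[W]_L + 3·[D]_L + [σ]_L = −(2) + 3·(1) + (-1) = 0
  T: −[W]_T + 3·[D]_T + [σ]_T = −(-2) + 3·(0) + (-2) = 0
All base exponents vanish — dimensionless.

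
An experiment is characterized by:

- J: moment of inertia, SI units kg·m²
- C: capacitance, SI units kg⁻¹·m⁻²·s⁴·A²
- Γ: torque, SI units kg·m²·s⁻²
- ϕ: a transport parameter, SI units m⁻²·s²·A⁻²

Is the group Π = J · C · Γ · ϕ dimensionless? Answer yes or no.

Sum the exponent of each base dimension across the product:
  M: [J]_M + [C]_M + [Γ]_M + [ϕ]_M = (1) + (-1) + (1) + (0) = 1
  L: [J]_L + [C]_L + [Γ]_L + [ϕ]_L = (2) + (-2) + (2) + (-2) = 0
  T: [J]_T + [C]_T + [Γ]_T + [ϕ]_T = (0) + (4) + (-2) + (2) = 4
  I: [J]_I + [C]_I + [Γ]_I + [ϕ]_I = (0) + (2) + (0) + (-2) = 0
Net dimensions [M T⁴] ≠ [1] — not dimensionless.

no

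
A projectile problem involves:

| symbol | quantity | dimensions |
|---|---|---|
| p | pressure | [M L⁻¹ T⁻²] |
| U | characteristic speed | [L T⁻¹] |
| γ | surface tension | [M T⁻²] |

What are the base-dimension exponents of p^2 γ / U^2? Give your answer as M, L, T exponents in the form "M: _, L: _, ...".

Collect each base-dimension exponent across the product:
  M: 2·(1) − 2·(0) + (1) = 3
  L: 2·(-1) − 2·(1) + (0) = -4
  T: 2·(-2) − 2·(-1) + (-2) = -4
So the dimensions are [M³ L⁻⁴ T⁻⁴].

M: 3, L: -4, T: -4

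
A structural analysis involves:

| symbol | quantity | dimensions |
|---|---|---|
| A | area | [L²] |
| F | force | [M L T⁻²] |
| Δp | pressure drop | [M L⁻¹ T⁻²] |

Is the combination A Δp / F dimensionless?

yes

Sum the exponent of each base dimension across the product:
  M: [A]_M − [F]_M + [Δp]_M = (0) − (1) + (1) = 0
  L: [A]_L − [F]_L + [Δp]_L = (2) − (1) + (-1) = 0
  T: [A]_T − [F]_T + [Δp]_T = (0) − (-2) + (-2) = 0
All base exponents vanish — dimensionless.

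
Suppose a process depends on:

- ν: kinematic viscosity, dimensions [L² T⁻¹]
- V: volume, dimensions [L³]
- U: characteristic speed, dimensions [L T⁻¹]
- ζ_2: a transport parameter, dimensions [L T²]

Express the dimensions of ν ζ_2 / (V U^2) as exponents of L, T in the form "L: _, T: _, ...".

L: -2, T: 3

Collect each base-dimension exponent across the product:
  L: (2) − (3) − 2·(1) + (1) = -2
  T: (-1) − (0) − 2·(-1) + (2) = 3
So the dimensions are [L⁻² T³].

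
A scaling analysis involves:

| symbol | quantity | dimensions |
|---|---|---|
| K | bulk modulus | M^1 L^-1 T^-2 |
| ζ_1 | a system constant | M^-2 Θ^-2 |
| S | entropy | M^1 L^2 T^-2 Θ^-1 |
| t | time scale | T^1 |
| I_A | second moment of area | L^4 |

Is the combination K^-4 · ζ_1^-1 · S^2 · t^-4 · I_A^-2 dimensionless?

Sum the exponent of each base dimension across the product:
  M: −4·[K]_M − [ζ_1]_M + 2·[S]_M − 4·[t]_M − 2·[I_A]_M = −4·(1) − (-2) + 2·(1) − 4·(0) − 2·(0) = 0
  L: −4·[K]_L − [ζ_1]_L + 2·[S]_L − 4·[t]_L − 2·[I_A]_L = −4·(-1) − (0) + 2·(2) − 4·(0) − 2·(4) = 0
  T: −4·[K]_T − [ζ_1]_T + 2·[S]_T − 4·[t]_T − 2·[I_A]_T = −4·(-2) − (0) + 2·(-2) − 4·(1) − 2·(0) = 0
  Θ: −4·[K]_Θ − [ζ_1]_Θ + 2·[S]_Θ − 4·[t]_Θ − 2·[I_A]_Θ = −4·(0) − (-2) + 2·(-1) − 4·(0) − 2·(0) = 0
All base exponents vanish — dimensionless.

yes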